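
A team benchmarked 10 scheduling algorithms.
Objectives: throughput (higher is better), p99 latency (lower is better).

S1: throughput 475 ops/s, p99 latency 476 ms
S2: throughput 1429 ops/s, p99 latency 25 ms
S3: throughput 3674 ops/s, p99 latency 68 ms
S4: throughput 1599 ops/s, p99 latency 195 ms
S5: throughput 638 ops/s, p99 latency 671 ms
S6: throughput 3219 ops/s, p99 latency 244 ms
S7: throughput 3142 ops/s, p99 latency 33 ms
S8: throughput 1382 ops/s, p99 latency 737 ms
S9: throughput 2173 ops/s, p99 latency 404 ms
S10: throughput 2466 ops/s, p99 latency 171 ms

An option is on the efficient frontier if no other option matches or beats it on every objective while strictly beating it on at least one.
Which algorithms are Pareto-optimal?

S1: dominated by S2 (throughput 1429≥475, p99 latency 25≤476).
S2: not dominated (best p99 latency).
S3: not dominated (best throughput).
S4: dominated by S3 (throughput 3674≥1599, p99 latency 68≤195).
S5: dominated by S2 (throughput 1429≥638, p99 latency 25≤671).
S6: dominated by S3 (throughput 3674≥3219, p99 latency 68≤244).
S7: not dominated.
S8: dominated by S2 (throughput 1429≥1382, p99 latency 25≤737).
S9: dominated by S3 (throughput 3674≥2173, p99 latency 68≤404).
S10: dominated by S3 (throughput 3674≥2466, p99 latency 68≤171).

S2, S3, S7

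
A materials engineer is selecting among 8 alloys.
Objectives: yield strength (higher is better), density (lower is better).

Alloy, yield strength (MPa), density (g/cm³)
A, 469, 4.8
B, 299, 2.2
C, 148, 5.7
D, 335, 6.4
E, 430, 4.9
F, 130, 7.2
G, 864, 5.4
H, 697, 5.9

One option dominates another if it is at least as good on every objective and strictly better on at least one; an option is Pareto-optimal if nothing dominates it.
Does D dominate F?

Yes

D vs F: yield strength 335≥130, density 6.4≤7.2 — D is at least as good on every objective with at least one strict improvement.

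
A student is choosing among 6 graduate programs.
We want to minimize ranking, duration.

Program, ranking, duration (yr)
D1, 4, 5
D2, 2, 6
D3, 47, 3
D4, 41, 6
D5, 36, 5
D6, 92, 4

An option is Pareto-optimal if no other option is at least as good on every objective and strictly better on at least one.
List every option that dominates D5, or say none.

D1: ranking 4≤36, duration 5≤5 — dominates D5.
Others (D2, D3, D4, D6) are each worse than D5 on at least one objective.

D1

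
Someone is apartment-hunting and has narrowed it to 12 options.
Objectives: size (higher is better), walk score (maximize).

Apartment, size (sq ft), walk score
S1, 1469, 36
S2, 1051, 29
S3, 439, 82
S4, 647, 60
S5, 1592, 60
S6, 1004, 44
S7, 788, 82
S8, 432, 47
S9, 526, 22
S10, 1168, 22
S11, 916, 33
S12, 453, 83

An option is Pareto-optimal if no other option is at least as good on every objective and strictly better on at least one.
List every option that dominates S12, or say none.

none

S1: worse on walk score (36 vs 83).
S2: worse on walk score (29 vs 83).
S3: worse on size (439 vs 453).
S4: worse on walk score (60 vs 83).
S5: worse on walk score (60 vs 83).
S6: worse on walk score (44 vs 83).
S7: worse on walk score (82 vs 83).
S8: worse on size (432 vs 453).
S9: worse on walk score (22 vs 83).
S10: worse on walk score (22 vs 83).
S11: worse on walk score (33 vs 83).
No option dominates S12.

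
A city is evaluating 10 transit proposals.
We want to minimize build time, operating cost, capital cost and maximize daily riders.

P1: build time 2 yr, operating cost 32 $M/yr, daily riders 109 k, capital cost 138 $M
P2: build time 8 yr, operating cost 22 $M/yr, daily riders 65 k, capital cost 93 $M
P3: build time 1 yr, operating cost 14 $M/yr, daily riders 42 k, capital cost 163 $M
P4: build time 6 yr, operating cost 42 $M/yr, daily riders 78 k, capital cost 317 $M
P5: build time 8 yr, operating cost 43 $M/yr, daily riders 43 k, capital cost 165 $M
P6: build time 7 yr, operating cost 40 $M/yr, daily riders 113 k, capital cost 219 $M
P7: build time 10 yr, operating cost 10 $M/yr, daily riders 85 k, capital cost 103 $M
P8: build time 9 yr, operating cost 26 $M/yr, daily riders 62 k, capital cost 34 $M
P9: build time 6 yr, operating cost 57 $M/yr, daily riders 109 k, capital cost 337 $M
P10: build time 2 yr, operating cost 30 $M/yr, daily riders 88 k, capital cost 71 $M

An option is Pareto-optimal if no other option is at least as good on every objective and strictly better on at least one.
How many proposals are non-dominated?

P1: not dominated.
P2: not dominated.
P3: not dominated (best build time).
P4: dominated by P1 (build time 2≤6, operating cost 32≤42, daily riders 109≥78, capital cost 138≤317).
P5: dominated by P1 (build time 2≤8, operating cost 32≤43, daily riders 109≥43, capital cost 138≤165).
P6: not dominated (best daily riders).
P7: not dominated (best operating cost).
P8: not dominated (best capital cost).
P9: dominated by P1 (build time 2≤6, operating cost 32≤57, daily riders 109≥109, capital cost 138≤337).
P10: not dominated.
Pareto-optimal: P1, P2, P3, P6, P7, P8, P10 → 7.

7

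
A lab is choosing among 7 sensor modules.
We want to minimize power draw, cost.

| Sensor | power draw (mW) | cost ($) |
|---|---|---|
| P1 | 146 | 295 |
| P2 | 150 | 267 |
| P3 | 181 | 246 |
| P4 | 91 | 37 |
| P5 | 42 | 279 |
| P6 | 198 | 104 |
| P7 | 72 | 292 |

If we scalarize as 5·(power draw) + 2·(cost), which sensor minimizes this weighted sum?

P4

P1: 5·146 + 2·295 = 1320
P2: 5·150 + 2·267 = 1284
P3: 5·181 + 2·246 = 1397
P4: 5·91 + 2·37 = 529
P5: 5·42 + 2·279 = 768
P6: 5·198 + 2·104 = 1198
P7: 5·72 + 2·292 = 944
Lowest: P4 at 529.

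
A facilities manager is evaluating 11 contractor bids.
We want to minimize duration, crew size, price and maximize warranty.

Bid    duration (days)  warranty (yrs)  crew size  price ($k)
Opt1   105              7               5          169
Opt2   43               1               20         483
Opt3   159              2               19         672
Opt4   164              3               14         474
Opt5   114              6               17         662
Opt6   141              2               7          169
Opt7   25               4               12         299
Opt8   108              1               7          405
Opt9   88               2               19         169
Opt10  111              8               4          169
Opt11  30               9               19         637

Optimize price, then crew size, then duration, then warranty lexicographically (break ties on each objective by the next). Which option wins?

First minimize price: best is 169, kept {Opt1, Opt6, Opt9, Opt10}.
Then minimize crew size: best is 4, kept {Opt10}.

Opt10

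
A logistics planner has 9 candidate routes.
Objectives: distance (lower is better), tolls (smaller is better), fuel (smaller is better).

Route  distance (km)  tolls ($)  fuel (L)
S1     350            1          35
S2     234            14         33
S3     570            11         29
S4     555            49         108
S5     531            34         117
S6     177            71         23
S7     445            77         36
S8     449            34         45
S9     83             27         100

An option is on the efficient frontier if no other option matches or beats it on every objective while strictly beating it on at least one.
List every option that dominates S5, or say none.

S1: distance 350≤531, tolls 1≤34, fuel 35≤117 — dominates S5.
S2: distance 234≤531, tolls 14≤34, fuel 33≤117 — dominates S5.
S8: distance 449≤531, tolls 34≤34, fuel 45≤117 — dominates S5.
S9: distance 83≤531, tolls 27≤34, fuel 100≤117 — dominates S5.
Others (S3, S4, S6, S7) are each worse than S5 on at least one objective.

S1, S2, S8, S9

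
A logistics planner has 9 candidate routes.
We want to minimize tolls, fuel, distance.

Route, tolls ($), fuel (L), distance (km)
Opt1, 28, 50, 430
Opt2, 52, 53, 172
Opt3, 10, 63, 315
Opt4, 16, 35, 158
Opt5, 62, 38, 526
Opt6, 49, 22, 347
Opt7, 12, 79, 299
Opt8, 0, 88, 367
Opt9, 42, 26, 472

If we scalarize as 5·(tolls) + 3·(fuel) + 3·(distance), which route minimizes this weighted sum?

Opt1: 5·28 + 3·50 + 3·430 = 1580
Opt2: 5·52 + 3·53 + 3·172 = 935
Opt3: 5·10 + 3·63 + 3·315 = 1184
Opt4: 5·16 + 3·35 + 3·158 = 659
Opt5: 5·62 + 3·38 + 3·526 = 2002
Opt6: 5·49 + 3·22 + 3·347 = 1352
Opt7: 5·12 + 3·79 + 3·299 = 1194
Opt8: 5·0 + 3·88 + 3·367 = 1365
Opt9: 5·42 + 3·26 + 3·472 = 1704
Lowest: Opt4 at 659.

Opt4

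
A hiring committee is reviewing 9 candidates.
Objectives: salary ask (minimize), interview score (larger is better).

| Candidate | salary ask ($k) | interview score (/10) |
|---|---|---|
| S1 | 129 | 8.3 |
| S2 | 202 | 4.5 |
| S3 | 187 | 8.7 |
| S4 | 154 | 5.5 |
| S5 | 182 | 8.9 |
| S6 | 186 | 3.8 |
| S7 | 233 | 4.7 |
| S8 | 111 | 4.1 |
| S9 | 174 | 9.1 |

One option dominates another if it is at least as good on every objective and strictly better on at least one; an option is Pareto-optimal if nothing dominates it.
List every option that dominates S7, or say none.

S1: salary ask 129≤233, interview score 8.3≥4.7 — dominates S7.
S3: salary ask 187≤233, interview score 8.7≥4.7 — dominates S7.
S4: salary ask 154≤233, interview score 5.5≥4.7 — dominates S7.
S5: salary ask 182≤233, interview score 8.9≥4.7 — dominates S7.
S9: salary ask 174≤233, interview score 9.1≥4.7 — dominates S7.
Others (S2, S6, S8) are each worse than S7 on at least one objective.

S1, S3, S4, S5, S9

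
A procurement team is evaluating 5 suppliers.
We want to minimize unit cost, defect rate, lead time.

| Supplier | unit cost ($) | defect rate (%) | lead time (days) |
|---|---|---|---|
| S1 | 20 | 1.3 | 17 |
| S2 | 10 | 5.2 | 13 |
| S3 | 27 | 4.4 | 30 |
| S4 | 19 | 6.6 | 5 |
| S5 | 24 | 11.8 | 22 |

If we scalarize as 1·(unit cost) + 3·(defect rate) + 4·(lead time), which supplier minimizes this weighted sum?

S4

S1: 1·20 + 3·1.3 + 4·17 = 91.9
S2: 1·10 + 3·5.2 + 4·13 = 77.6
S3: 1·27 + 3·4.4 + 4·30 = 160.2
S4: 1·19 + 3·6.6 + 4·5 = 58.8
S5: 1·24 + 3·11.8 + 4·22 = 147.4
Lowest: S4 at 58.8.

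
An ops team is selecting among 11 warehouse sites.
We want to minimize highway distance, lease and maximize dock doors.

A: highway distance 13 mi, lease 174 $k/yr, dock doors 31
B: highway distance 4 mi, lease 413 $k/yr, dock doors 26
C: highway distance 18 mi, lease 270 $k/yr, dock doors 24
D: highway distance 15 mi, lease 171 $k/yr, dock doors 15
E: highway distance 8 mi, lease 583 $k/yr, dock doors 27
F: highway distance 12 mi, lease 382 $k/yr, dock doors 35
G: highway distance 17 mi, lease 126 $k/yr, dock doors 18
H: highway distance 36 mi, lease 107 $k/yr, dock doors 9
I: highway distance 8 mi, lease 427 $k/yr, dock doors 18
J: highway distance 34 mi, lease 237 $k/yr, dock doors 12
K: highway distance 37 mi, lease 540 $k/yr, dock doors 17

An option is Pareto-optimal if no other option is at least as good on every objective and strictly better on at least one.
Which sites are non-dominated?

A, B, D, E, F, G, H

A: not dominated.
B: not dominated (best highway distance).
C: dominated by A (highway distance 13≤18, lease 174≤270, dock doors 31≥24).
D: not dominated.
E: not dominated.
F: not dominated (best dock doors).
G: not dominated.
H: not dominated (best lease).
I: dominated by B (highway distance 4≤8, lease 413≤427, dock doors 26≥18).
J: dominated by A (highway distance 13≤34, lease 174≤237, dock doors 31≥12).
K: dominated by A (highway distance 13≤37, lease 174≤540, dock doors 31≥17).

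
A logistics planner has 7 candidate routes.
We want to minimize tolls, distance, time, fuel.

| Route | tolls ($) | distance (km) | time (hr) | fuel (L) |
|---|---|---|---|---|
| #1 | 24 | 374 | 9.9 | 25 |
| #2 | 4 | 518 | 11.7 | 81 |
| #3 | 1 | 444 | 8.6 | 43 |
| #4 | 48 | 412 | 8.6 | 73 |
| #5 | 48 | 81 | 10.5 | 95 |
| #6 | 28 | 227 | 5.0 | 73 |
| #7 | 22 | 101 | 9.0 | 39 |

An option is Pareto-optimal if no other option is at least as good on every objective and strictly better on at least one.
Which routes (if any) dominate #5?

none

#1: worse on distance (374 vs 81).
#2: worse on distance (518 vs 81).
#3: worse on distance (444 vs 81).
#4: worse on distance (412 vs 81).
#6: worse on distance (227 vs 81).
#7: worse on distance (101 vs 81).
No option dominates #5.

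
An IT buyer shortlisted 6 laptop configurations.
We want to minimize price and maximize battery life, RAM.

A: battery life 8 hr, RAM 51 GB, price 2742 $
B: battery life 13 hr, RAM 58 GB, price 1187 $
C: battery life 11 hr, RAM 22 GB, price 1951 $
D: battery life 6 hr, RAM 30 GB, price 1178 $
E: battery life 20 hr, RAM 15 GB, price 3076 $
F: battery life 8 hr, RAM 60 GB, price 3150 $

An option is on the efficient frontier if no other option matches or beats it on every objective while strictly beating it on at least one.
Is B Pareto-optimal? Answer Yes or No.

A: worse on battery life (8 vs 13).
C: worse on battery life (11 vs 13).
D: worse on battery life (6 vs 13).
E: worse on RAM (15 vs 58).
F: worse on battery life (8 vs 13).
No option is at least as good as B on every objective and strictly better on one.

Yes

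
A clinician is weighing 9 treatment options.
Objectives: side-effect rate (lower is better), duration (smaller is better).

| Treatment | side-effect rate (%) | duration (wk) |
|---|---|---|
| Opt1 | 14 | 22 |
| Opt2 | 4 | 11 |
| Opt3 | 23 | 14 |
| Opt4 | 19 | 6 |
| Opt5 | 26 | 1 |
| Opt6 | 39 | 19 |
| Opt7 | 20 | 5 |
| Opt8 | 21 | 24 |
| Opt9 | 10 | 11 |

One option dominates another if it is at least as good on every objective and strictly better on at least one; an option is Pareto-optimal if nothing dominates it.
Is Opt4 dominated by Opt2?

Opt2 vs Opt4: Opt2 is worse on duration (11 vs 6), so it does not dominate Opt4.

No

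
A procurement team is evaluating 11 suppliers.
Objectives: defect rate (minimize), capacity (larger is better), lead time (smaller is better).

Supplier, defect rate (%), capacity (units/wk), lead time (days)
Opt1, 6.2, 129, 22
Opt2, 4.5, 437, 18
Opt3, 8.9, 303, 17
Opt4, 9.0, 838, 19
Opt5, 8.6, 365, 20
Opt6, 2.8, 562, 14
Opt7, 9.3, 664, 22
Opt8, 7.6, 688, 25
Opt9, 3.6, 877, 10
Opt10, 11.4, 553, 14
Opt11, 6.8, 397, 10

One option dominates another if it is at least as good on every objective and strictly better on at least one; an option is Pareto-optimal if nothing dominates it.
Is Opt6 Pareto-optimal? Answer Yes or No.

Opt1: worse on defect rate (6.2 vs 2.8).
Opt2: worse on defect rate (4.5 vs 2.8).
Opt3: worse on defect rate (8.9 vs 2.8).
Opt4: worse on defect rate (9.0 vs 2.8).
Opt5: worse on defect rate (8.6 vs 2.8).
Opt7: worse on defect rate (9.3 vs 2.8).
Opt8: worse on defect rate (7.6 vs 2.8).
Opt9: worse on defect rate (3.6 vs 2.8).
Opt10: worse on defect rate (11.4 vs 2.8).
Opt11: worse on defect rate (6.8 vs 2.8).
No option is at least as good as Opt6 on every objective and strictly better on one.

Yes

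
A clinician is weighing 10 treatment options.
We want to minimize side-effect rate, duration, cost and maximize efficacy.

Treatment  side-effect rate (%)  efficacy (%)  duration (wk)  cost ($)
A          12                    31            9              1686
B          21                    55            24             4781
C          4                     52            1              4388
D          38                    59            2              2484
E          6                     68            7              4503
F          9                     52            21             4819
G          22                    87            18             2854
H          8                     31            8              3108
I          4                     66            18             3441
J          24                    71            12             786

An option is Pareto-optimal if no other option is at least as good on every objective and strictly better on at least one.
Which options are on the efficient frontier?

A, C, D, E, G, H, I, J

A: not dominated.
B: dominated by E (side-effect rate 6≤21, efficacy 68≥55, duration 7≤24, cost 4503≤4781).
C: not dominated (best duration).
D: not dominated.
E: not dominated.
F: dominated by C (side-effect rate 4≤9, efficacy 52≥52, duration 1≤21, cost 4388≤4819).
G: not dominated (best efficacy).
H: not dominated.
I: not dominated.
J: not dominated (best cost).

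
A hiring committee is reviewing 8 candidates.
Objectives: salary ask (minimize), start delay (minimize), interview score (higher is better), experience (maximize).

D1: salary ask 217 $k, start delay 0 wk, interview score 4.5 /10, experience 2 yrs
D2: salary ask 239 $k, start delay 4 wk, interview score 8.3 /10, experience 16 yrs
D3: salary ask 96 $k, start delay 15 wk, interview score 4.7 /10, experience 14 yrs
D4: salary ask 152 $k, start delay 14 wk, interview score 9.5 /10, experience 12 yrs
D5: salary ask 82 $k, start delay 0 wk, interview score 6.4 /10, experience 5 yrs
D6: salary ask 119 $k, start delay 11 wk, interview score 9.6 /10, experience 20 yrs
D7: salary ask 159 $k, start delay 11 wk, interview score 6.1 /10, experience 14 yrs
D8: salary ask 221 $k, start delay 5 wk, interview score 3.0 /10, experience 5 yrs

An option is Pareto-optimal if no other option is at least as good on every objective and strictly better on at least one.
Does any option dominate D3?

No

D1: worse on salary ask (217 vs 96).
D2: worse on salary ask (239 vs 96).
D4: worse on salary ask (152 vs 96).
D5: worse on experience (5 vs 14).
D6: worse on salary ask (119 vs 96).
D7: worse on salary ask (159 vs 96).
D8: worse on salary ask (221 vs 96).
No option is at least as good as D3 on every objective and strictly better on one.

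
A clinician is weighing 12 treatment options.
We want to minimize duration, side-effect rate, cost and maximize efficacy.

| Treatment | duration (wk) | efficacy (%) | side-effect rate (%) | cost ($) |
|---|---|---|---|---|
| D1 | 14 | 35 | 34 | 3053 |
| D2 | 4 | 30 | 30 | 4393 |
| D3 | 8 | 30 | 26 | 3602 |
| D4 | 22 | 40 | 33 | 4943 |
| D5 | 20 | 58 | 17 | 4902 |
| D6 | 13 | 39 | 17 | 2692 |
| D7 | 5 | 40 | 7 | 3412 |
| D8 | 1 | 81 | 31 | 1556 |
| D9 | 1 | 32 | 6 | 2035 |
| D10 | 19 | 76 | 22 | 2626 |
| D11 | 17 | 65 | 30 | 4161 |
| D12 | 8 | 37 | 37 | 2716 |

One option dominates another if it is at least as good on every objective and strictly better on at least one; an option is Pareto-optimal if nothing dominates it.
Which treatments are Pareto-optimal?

D5, D6, D7, D8, D9, D10, D11

D1: dominated by D6 (duration 13≤14, efficacy 39≥35, side-effect rate 17≤34, cost 2692≤3053).
D2: dominated by D9 (duration 1≤4, efficacy 32≥30, side-effect rate 6≤30, cost 2035≤4393).
D3: dominated by D7 (duration 5≤8, efficacy 40≥30, side-effect rate 7≤26, cost 3412≤3602).
D4: dominated by D5 (duration 20≤22, efficacy 58≥40, side-effect rate 17≤33, cost 4902≤4943).
D5: not dominated.
D6: not dominated.
D7: not dominated.
D8: not dominated (best efficacy).
D9: not dominated (best side-effect rate).
D10: not dominated.
D11: not dominated.
D12: dominated by D8 (duration 1≤8, efficacy 81≥37, side-effect rate 31≤37, cost 1556≤2716).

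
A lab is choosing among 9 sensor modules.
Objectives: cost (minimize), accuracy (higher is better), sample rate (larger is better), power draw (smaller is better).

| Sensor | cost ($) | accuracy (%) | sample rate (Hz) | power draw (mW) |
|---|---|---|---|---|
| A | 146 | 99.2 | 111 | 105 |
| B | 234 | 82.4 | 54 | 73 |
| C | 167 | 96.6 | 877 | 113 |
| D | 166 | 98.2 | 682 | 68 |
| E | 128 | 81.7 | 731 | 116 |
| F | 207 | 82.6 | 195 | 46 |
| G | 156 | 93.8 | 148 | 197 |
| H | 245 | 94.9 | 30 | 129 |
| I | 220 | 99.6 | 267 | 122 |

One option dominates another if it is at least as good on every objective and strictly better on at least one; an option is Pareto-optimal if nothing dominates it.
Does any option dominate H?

Yes

A vs H: cost 146≤245, accuracy 99.2≥94.9, sample rate 111≥30, power draw 105≤129 — A is at least as good on every objective and strictly better on at least one, so A dominates H.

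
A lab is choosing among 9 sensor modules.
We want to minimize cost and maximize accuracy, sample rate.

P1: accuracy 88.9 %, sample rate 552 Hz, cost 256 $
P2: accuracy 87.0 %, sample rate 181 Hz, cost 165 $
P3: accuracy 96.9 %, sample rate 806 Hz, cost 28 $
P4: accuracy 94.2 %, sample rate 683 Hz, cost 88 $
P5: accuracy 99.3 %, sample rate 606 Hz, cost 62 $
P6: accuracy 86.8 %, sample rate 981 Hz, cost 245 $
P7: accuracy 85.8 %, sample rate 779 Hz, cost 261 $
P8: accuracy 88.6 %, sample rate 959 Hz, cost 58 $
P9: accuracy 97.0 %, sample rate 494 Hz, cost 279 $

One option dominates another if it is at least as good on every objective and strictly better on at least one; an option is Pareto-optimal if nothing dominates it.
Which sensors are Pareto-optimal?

P1: dominated by P3 (accuracy 96.9≥88.9, sample rate 806≥552, cost 28≤256).
P2: dominated by P3 (accuracy 96.9≥87.0, sample rate 806≥181, cost 28≤165).
P3: not dominated (best cost).
P4: dominated by P3 (accuracy 96.9≥94.2, sample rate 806≥683, cost 28≤88).
P5: not dominated (best accuracy).
P6: not dominated (best sample rate).
P7: dominated by P3 (accuracy 96.9≥85.8, sample rate 806≥779, cost 28≤261).
P8: not dominated.
P9: dominated by P5 (accuracy 99.3≥97.0, sample rate 606≥494, cost 62≤279).

P3, P5, P6, P8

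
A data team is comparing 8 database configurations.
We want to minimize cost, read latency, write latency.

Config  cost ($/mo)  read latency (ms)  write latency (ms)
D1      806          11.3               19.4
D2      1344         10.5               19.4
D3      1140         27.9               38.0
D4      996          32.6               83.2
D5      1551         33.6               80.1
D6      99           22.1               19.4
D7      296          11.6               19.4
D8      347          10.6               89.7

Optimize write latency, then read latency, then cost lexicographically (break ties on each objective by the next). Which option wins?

D2

First minimize write latency: best is 19.4, kept {D1, D2, D6, D7}.
Then minimize read latency: best is 10.5, kept {D2}.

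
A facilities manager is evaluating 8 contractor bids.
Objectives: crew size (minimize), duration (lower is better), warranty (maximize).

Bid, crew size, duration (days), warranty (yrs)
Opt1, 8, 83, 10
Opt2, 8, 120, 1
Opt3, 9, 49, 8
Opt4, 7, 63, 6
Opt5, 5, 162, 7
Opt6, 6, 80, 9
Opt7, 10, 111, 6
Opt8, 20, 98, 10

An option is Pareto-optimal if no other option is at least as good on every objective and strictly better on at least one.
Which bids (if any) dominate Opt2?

Opt1: crew size 8≤8, duration 83≤120, warranty 10≥1 — dominates Opt2.
Opt4: crew size 7≤8, duration 63≤120, warranty 6≥1 — dominates Opt2.
Opt6: crew size 6≤8, duration 80≤120, warranty 9≥1 — dominates Opt2.
Others (Opt3, Opt5, Opt7, Opt8) are each worse than Opt2 on at least one objective.

Opt1, Opt4, Opt6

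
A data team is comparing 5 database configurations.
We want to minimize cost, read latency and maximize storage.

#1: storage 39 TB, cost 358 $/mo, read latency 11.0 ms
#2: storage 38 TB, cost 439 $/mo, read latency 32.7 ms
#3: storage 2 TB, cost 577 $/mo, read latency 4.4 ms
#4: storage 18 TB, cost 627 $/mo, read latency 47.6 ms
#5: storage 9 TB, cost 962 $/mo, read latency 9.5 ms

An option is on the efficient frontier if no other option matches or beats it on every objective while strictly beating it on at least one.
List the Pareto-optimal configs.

#1, #3, #5

#1: not dominated (best storage).
#2: dominated by #1 (storage 39≥38, cost 358≤439, read latency 11.0≤32.7).
#3: not dominated (best read latency).
#4: dominated by #1 (storage 39≥18, cost 358≤627, read latency 11.0≤47.6).
#5: not dominated.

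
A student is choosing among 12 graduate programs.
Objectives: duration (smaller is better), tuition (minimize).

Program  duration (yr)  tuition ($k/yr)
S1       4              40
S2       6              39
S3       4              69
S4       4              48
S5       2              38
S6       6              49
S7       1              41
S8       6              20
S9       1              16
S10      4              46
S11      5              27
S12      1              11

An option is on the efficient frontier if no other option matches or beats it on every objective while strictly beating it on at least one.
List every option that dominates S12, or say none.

S1: worse on duration (4 vs 1).
S2: worse on duration (6 vs 1).
S3: worse on duration (4 vs 1).
S4: worse on duration (4 vs 1).
S5: worse on duration (2 vs 1).
S6: worse on duration (6 vs 1).
S7: worse on tuition (41 vs 11).
S8: worse on duration (6 vs 1).
S9: worse on tuition (16 vs 11).
S10: worse on duration (4 vs 1).
S11: worse on duration (5 vs 1).
No option dominates S12.

none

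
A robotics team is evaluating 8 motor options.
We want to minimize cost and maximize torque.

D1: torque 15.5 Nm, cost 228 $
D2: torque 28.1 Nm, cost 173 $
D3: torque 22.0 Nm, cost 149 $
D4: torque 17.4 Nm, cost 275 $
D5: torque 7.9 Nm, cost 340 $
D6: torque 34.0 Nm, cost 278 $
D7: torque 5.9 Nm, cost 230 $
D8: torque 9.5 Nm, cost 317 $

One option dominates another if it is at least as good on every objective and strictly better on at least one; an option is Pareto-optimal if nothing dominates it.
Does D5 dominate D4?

D5 vs D4: D5 is worse on torque (7.9 vs 17.4), so it does not dominate D4.

No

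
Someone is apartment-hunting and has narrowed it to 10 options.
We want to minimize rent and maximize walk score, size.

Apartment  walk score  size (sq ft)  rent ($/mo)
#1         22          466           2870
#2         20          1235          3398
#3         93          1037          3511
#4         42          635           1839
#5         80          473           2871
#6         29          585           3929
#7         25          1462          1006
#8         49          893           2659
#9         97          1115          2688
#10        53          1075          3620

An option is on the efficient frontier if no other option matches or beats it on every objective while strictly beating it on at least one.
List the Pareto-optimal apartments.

#4, #7, #8, #9

#1: dominated by #4 (walk score 42≥22, size 635≥466, rent 1839≤2870).
#2: dominated by #7 (walk score 25≥20, size 1462≥1235, rent 1006≤3398).
#3: dominated by #9 (walk score 97≥93, size 1115≥1037, rent 2688≤3511).
#4: not dominated.
#5: dominated by #9 (walk score 97≥80, size 1115≥473, rent 2688≤2871).
#6: dominated by #3 (walk score 93≥29, size 1037≥585, rent 3511≤3929).
#7: not dominated (best size).
#8: not dominated.
#9: not dominated (best walk score).
#10: dominated by #9 (walk score 97≥53, size 1115≥1075, rent 2688≤3620).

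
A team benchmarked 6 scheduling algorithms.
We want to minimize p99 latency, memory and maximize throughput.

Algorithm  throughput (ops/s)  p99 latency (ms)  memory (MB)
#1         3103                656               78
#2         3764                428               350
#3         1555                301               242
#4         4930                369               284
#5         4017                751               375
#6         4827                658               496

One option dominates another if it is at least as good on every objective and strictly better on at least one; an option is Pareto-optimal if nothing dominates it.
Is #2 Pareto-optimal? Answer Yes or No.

#4 vs #2: throughput 4930≥3764, p99 latency 369≤428, memory 284≤350 — #4 is at least as good on every objective and strictly better on at least one, so #4 dominates #2.

No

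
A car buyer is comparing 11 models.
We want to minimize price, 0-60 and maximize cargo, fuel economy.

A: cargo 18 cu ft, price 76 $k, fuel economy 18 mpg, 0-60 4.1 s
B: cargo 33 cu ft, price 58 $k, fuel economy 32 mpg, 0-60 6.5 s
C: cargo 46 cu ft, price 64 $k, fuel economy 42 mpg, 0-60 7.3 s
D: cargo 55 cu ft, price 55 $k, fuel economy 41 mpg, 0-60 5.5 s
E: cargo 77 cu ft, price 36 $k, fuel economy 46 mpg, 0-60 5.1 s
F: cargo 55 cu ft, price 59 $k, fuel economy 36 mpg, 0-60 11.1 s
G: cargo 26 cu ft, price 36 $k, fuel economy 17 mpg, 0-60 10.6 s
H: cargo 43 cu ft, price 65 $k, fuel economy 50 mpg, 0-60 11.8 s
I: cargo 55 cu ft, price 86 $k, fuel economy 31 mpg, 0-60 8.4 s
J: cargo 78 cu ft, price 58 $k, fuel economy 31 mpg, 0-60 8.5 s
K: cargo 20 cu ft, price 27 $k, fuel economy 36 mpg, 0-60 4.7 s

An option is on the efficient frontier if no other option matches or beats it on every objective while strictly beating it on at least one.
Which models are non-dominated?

A: not dominated (best 0-60).
B: dominated by D (cargo 55≥33, price 55≤58, fuel economy 41≥32, 0-60 5.5≤6.5).
C: dominated by E (cargo 77≥46, price 36≤64, fuel economy 46≥42, 0-60 5.1≤7.3).
D: dominated by E (cargo 77≥55, price 36≤55, fuel economy 46≥41, 0-60 5.1≤5.5).
E: not dominated.
F: dominated by D (cargo 55≥55, price 55≤59, fuel economy 41≥36, 0-60 5.5≤11.1).
G: dominated by E (cargo 77≥26, price 36≤36, fuel economy 46≥17, 0-60 5.1≤10.6).
H: not dominated (best fuel economy).
I: dominated by D (cargo 55≥55, price 55≤86, fuel economy 41≥31, 0-60 5.5≤8.4).
J: not dominated (best cargo).
K: not dominated (best price).

A, E, H, J, K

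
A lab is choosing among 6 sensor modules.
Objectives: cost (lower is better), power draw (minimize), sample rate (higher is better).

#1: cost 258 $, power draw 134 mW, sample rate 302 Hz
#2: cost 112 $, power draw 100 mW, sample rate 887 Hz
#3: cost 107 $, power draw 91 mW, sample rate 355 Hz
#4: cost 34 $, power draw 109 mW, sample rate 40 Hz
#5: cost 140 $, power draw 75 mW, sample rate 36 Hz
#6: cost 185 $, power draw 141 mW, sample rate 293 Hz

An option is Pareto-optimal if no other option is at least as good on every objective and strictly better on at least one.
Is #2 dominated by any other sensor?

No

#1: worse on cost (258 vs 112).
#3: worse on sample rate (355 vs 887).
#4: worse on power draw (109 vs 100).
#5: worse on cost (140 vs 112).
#6: worse on cost (185 vs 112).
No option is at least as good as #2 on every objective and strictly better on one.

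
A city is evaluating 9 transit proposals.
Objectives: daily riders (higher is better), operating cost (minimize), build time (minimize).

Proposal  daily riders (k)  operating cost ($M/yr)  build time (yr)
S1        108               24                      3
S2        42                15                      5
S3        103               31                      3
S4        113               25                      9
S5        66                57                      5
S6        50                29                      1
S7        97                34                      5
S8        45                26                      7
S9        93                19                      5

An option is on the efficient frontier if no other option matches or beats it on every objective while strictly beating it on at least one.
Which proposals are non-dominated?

S1, S2, S4, S6, S9

S1: not dominated.
S2: not dominated (best operating cost).
S3: dominated by S1 (daily riders 108≥103, operating cost 24≤31, build time 3≤3).
S4: not dominated (best daily riders).
S5: dominated by S1 (daily riders 108≥66, operating cost 24≤57, build time 3≤5).
S6: not dominated (best build time).
S7: dominated by S1 (daily riders 108≥97, operating cost 24≤34, build time 3≤5).
S8: dominated by S1 (daily riders 108≥45, operating cost 24≤26, build time 3≤7).
S9: not dominated.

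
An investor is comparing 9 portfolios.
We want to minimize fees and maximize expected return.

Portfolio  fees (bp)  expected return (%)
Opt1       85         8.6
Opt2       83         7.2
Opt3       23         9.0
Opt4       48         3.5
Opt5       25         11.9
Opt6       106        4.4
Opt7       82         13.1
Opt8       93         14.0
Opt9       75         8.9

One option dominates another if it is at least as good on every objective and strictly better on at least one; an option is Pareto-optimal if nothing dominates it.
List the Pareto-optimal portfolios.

Opt3, Opt5, Opt7, Opt8

Opt1: dominated by Opt3 (fees 23≤85, expected return 9.0≥8.6).
Opt2: dominated by Opt3 (fees 23≤83, expected return 9.0≥7.2).
Opt3: not dominated (best fees).
Opt4: dominated by Opt3 (fees 23≤48, expected return 9.0≥3.5).
Opt5: not dominated.
Opt6: dominated by Opt1 (fees 85≤106, expected return 8.6≥4.4).
Opt7: not dominated.
Opt8: not dominated (best expected return).
Opt9: dominated by Opt3 (fees 23≤75, expected return 9.0≥8.9).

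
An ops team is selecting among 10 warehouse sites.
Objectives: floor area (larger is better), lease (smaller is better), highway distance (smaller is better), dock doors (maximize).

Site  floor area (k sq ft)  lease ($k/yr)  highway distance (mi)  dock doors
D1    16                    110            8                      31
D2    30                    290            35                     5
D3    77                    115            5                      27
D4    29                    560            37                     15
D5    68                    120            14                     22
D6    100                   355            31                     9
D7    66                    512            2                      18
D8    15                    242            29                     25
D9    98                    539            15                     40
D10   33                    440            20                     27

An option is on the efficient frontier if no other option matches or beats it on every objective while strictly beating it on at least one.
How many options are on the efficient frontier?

5

D1: not dominated (best lease).
D2: dominated by D3 (floor area 77≥30, lease 115≤290, highway distance 5≤35, dock doors 27≥5).
D3: not dominated.
D4: dominated by D3 (floor area 77≥29, lease 115≤560, highway distance 5≤37, dock doors 27≥15).
D5: dominated by D3 (floor area 77≥68, lease 115≤120, highway distance 5≤14, dock doors 27≥22).
D6: not dominated (best floor area).
D7: not dominated (best highway distance).
D8: dominated by D1 (floor area 16≥15, lease 110≤242, highway distance 8≤29, dock doors 31≥25).
D9: not dominated (best dock doors).
D10: dominated by D3 (floor area 77≥33, lease 115≤440, highway distance 5≤20, dock doors 27≥27).
Pareto-optimal: D1, D3, D6, D7, D9 → 5.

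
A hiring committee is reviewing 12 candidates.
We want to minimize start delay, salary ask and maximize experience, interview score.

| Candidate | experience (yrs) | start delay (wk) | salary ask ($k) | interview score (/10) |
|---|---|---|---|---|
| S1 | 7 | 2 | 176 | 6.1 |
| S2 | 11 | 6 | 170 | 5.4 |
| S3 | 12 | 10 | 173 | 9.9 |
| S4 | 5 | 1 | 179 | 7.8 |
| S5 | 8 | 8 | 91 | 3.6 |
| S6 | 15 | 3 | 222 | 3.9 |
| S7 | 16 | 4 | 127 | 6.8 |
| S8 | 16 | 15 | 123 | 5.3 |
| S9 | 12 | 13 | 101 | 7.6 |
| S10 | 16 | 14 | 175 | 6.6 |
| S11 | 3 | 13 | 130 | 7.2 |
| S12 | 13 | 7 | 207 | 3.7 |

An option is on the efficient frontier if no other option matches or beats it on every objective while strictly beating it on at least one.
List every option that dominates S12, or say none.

S7

S7: experience 16≥13, start delay 4≤7, salary ask 127≤207, interview score 6.8≥3.7 — dominates S12.
Others (S1, S2, S3, S4, S5, S6, S8, S9, S10, S11) are each worse than S12 on at least one objective.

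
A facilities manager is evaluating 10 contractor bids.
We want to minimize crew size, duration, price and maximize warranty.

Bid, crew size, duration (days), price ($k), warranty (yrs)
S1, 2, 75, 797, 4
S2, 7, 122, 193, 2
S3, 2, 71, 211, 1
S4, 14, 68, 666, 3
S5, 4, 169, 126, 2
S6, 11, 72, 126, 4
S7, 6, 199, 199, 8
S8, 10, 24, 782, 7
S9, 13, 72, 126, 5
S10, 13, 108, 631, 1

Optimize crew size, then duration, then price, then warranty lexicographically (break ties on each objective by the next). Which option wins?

First minimize crew size: best is 2, kept {S1, S3}.
Then minimize duration: best is 71, kept {S3}.

S3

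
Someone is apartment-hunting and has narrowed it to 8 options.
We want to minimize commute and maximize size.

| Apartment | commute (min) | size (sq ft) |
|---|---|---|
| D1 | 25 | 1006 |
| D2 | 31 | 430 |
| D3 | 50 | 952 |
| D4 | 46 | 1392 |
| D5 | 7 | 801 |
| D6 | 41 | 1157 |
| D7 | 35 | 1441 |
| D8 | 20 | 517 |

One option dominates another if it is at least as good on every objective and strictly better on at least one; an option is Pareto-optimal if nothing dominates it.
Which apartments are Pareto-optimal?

D1: not dominated.
D2: dominated by D1 (commute 25≤31, size 1006≥430).
D3: dominated by D1 (commute 25≤50, size 1006≥952).
D4: dominated by D7 (commute 35≤46, size 1441≥1392).
D5: not dominated (best commute).
D6: dominated by D7 (commute 35≤41, size 1441≥1157).
D7: not dominated (best size).
D8: dominated by D5 (commute 7≤20, size 801≥517).

D1, D5, D7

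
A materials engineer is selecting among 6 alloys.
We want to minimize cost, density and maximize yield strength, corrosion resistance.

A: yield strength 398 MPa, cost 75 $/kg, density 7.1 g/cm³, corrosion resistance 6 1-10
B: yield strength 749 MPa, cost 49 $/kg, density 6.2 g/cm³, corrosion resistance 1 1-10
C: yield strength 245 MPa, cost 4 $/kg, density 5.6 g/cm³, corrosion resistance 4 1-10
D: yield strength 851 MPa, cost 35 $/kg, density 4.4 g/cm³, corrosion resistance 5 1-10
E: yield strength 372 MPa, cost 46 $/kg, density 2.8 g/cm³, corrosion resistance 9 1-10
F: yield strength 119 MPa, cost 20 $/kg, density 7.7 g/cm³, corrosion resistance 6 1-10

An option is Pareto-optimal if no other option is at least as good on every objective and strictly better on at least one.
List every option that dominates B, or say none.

D: yield strength 851≥749, cost 35≤49, density 4.4≤6.2, corrosion resistance 5≥1 — dominates B.
Others (A, C, E, F) are each worse than B on at least one objective.

D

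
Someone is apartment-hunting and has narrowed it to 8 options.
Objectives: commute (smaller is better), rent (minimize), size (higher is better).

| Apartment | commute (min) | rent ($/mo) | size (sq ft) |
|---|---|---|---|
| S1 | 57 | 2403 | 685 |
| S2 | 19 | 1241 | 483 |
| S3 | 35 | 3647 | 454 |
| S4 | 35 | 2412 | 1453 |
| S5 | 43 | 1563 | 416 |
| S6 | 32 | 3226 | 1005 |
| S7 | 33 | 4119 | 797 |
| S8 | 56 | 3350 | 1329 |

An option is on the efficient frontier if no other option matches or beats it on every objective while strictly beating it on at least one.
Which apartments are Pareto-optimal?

S1, S2, S4, S6

S1: not dominated.
S2: not dominated (best commute).
S3: dominated by S2 (commute 19≤35, rent 1241≤3647, size 483≥454).
S4: not dominated (best size).
S5: dominated by S2 (commute 19≤43, rent 1241≤1563, size 483≥416).
S6: not dominated.
S7: dominated by S6 (commute 32≤33, rent 3226≤4119, size 1005≥797).
S8: dominated by S4 (commute 35≤56, rent 2412≤3350, size 1453≥1329).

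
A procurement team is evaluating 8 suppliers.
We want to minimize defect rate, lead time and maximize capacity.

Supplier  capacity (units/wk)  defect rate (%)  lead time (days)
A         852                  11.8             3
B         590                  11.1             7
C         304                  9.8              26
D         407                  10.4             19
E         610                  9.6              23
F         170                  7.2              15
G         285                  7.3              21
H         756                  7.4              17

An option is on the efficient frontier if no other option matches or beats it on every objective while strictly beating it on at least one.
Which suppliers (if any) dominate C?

E: capacity 610≥304, defect rate 9.6≤9.8, lead time 23≤26 — dominates C.
H: capacity 756≥304, defect rate 7.4≤9.8, lead time 17≤26 — dominates C.
Others (A, B, D, F, G) are each worse than C on at least one objective.

E, H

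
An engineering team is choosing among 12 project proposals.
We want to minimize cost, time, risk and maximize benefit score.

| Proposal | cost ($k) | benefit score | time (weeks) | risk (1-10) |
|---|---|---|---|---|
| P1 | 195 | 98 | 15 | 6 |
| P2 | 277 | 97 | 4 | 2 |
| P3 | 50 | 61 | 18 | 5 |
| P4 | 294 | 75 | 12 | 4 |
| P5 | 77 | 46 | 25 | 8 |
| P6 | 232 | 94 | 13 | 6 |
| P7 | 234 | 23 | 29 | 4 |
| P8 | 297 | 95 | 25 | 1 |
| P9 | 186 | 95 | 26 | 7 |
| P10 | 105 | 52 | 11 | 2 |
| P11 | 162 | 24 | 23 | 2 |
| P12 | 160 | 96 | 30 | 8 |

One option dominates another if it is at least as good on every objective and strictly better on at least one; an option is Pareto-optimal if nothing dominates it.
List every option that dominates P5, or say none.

P3

P3: cost 50≤77, benefit score 61≥46, time 18≤25, risk 5≤8 — dominates P5.
Others (P1, P2, P4, P6, P7, P8, P9, P10, P11, P12) are each worse than P5 on at least one objective.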